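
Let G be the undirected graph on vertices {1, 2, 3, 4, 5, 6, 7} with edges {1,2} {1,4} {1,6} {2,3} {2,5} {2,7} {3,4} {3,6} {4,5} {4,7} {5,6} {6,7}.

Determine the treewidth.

A width-3 tree decomposition is:
Bags: B1 = {2, 4, 5, 6}  B2 = {2, 3, 4, 6}  B3 = {2, 4, 6, 7}  B4 = {1, 2, 4, 6}
Tree: B1–B2, B2–B3, B3–B4
Every bag has size at most 4, so the width is 4 − 1 = 3 and tw(G) ≤ 3. For the lower bound: the 4 vertex sets {5,6}, {2,3}, {4}, {7} are disjoint, each induces a connected subgraph, and every pair is joined by at least one edge of G. Contracting each set to a single vertex therefore yields K_{4} as a minor, and since treewidth is minor-monotone, tw(G) ≥ tw(K_{4}) = 3. The upper and lower bounds meet at 3, so that is the treewidth.

3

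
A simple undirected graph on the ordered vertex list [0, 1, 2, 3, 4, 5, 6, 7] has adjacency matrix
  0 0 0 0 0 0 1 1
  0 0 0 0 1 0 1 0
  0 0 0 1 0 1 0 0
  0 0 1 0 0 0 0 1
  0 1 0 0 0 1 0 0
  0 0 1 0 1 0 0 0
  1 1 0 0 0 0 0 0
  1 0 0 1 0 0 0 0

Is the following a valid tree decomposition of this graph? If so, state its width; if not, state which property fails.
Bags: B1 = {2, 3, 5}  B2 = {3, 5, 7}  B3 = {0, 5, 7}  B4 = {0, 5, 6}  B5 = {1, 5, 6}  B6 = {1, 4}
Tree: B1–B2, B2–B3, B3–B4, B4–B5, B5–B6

No — edge (5,4) lies in no bag.

A tree decomposition must satisfy three properties: every vertex lies in some bag; for every edge, both endpoints lie together in some bag; and for every vertex, the bags containing it form a connected subtree. Here edge (5,4) lies in no bag, so the decomposition is invalid.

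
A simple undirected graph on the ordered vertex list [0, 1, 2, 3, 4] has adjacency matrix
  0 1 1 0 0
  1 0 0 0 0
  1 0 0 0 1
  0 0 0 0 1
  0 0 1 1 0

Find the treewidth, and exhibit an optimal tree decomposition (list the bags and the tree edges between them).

The largest bag has 2 vertices, giving width 1; this decomposition certifies tw(G) ≤ 1. Since G has at least one edge (e.g. 3–4), it is not an edgeless graph, so tw(G) ≥ 1. Hence tw(G) = 1 exactly.

Treewidth 1.
One such decomposition:
Bags: B1 = {3, 4}  B2 = {2, 4}  B3 = {0, 2}  B4 = {0, 1}
Tree: B1–B2, B2–B3, B3–B4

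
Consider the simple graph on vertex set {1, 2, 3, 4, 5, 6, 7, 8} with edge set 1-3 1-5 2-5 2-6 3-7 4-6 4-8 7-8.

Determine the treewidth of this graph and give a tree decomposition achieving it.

Treewidth 2.
One such decomposition:
Bags: B1 = {2, 4, 6}  B2 = {2, 4, 8}  B3 = {2, 7, 8}  B4 = {2, 3, 7}  B5 = {1, 2, 3}  B6 = {1, 2, 5}
Tree: B1–B2, B2–B3, B3–B4, B4–B5, B5–B6

Each bag holds 3 vertices, so the decomposition has width 2, which upper-bounds the treewidth. Since 2–6–4–8–7–3–1–5–2 is a cycle in G, G is not acyclic. Forests are exactly the graphs of treewidth ≤ 1, so tw(G) ≥ 2. The upper and lower bounds meet at 2, so that is the treewidth.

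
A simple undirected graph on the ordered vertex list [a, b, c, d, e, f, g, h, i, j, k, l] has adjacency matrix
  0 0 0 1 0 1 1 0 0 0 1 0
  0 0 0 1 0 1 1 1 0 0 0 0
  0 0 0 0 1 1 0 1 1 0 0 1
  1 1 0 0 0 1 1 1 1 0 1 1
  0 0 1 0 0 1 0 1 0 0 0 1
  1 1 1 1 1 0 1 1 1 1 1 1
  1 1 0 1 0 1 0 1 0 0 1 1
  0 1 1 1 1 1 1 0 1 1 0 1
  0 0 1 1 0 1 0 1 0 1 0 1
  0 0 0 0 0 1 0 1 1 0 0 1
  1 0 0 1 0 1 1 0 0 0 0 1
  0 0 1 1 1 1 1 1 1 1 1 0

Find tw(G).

A width-4 tree decomposition is:
Bags: B1 = {d, f, g, k, l}  B2 = {d, f, g, h, l}  B3 = {a, d, f, g, k}  B4 = {d, f, h, i, l}  B5 = {c, f, h, i, l}  B6 = {c, e, f, h, l}  B7 = {f, h, i, j, l}  B8 = {b, d, f, g, h}
Tree: B1–B2, B1–B3, B2–B4, B4–B5, B5–B6, B4–B7, B2–B8
The largest bag has 5 vertices, giving width 4; this decomposition certifies tw(G) ≤ 4. On the other hand G contains the 5-clique {d, f, g, h, l}. A clique must lie in a single bag of any decomposition, so no decomposition can have width below 4. Therefore the treewidth is 4.

4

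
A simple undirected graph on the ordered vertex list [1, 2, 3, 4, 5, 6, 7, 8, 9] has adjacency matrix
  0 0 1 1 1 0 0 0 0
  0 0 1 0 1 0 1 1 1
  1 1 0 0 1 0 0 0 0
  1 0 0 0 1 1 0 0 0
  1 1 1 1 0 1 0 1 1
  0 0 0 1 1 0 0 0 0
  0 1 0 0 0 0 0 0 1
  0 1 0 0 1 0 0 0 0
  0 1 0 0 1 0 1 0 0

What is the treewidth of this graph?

A width-2 tree decomposition is:
Bags: B1 = {2, 3, 5}  B2 = {2, 5, 9}  B3 = {1, 3, 5}  B4 = {2, 7, 9}  B5 = {2, 5, 8}  B6 = {1, 4, 5}  B7 = {4, 5, 6}
Tree: B1–B2, B1–B3, B2–B4, B2–B5, B3–B6, B6–B7
The largest bag has 3 vertices, giving width 2; this decomposition certifies tw(G) ≤ 2. On the other hand G contains the 3-clique {1, 3, 5}. A clique must lie in a single bag of any decomposition, so no decomposition can have width below 2. The upper and lower bounds meet at 2, so that is the treewidth.

2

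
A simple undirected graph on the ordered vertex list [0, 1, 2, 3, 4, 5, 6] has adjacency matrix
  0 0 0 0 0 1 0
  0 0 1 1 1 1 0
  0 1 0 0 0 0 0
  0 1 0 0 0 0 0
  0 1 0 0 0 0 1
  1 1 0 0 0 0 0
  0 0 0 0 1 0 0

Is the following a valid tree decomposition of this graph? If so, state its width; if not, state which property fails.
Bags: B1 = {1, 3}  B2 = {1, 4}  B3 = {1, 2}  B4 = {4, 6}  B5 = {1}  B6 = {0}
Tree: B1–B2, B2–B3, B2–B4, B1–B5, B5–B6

No — vertex 5 appears in no bag.

A tree decomposition must satisfy three properties: every vertex lies in some bag; for every edge, both endpoints lie together in some bag; and for every vertex, the bags containing it form a connected subtree. Here vertex 5 appears in no bag, so the decomposition is invalid.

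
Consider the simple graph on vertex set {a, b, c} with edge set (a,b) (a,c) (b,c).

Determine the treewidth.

A width-2 tree decomposition is:
Bags: B1 = {a, b, c}
Tree: (single bag)
A single bag containing all 3 vertices is trivially a valid decomposition of width 2. Conversely, {a, b, c} is a clique of size 3, and the vertices of any clique must share a bag in every tree decomposition; so some bag has ≥ 3 vertices and tw(G) ≥ 2. Combining the bounds, tw(G) = 2.

2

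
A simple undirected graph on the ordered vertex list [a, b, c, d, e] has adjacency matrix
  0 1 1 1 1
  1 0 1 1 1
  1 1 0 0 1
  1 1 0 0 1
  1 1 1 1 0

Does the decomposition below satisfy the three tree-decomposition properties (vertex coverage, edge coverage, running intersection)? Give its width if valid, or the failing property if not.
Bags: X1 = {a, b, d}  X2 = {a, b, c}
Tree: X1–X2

No — vertex e appears in no bag.

A tree decomposition must satisfy three properties: every vertex lies in some bag; for every edge, both endpoints lie together in some bag; and for every vertex, the bags containing it form a connected subtree. Here vertex e appears in no bag, so the decomposition is invalid.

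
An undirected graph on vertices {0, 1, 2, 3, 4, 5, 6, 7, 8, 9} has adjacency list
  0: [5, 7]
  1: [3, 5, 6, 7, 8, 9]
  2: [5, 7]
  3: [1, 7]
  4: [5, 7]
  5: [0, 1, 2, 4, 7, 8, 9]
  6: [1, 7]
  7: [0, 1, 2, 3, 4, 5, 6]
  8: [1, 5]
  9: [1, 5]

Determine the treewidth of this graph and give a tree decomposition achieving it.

Treewidth 2.
One optimal decomposition is:
Bags: B1 = {1, 5, 7}  B2 = {1, 6, 7}  B3 = {2, 5, 7}  B4 = {4, 5, 7}  B5 = {0, 5, 7}  B6 = {1, 5, 8}  B7 = {1, 3, 7}  B8 = {1, 5, 9}
Tree: B1–B2, B1–B3, B3–B4, B3–B5, B1–B6, B1–B7, B6–B8

Every bag has size at most 3, so the width is 3 − 1 = 2 and tw(G) ≤ 2. For the lower bound, the 3 vertices {1, 3, 7} are pairwise adjacent, and any tree decomposition puts a clique entirely inside one bag — forcing width ≥ 2. Hence tw(G) = 2 exactly.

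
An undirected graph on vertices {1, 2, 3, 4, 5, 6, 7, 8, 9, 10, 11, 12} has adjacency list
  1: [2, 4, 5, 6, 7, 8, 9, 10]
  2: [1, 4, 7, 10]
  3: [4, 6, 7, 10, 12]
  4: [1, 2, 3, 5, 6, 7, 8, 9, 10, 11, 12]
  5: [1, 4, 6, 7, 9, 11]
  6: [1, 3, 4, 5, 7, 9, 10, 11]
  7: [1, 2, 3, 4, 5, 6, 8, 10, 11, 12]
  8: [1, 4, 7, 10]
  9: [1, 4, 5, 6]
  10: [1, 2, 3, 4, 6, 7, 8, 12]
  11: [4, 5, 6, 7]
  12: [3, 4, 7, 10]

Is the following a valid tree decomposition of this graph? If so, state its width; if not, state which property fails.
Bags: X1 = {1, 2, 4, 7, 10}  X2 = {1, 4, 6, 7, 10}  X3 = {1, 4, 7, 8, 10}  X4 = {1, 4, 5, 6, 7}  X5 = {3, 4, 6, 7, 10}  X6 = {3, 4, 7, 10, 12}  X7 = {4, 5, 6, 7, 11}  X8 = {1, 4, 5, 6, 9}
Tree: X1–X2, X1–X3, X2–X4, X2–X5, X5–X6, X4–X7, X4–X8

Every vertex of G appears in some bag (union = {1, 2, 3, 4, 5, 6, 7, 8, 9, 10, 11, 12}); every edge is covered by a bag; and for each vertex v the set of bags containing v is connected in the bag tree. The decomposition is therefore valid. The largest bag has 5 vertices, so the width is 4.

Yes; width 4.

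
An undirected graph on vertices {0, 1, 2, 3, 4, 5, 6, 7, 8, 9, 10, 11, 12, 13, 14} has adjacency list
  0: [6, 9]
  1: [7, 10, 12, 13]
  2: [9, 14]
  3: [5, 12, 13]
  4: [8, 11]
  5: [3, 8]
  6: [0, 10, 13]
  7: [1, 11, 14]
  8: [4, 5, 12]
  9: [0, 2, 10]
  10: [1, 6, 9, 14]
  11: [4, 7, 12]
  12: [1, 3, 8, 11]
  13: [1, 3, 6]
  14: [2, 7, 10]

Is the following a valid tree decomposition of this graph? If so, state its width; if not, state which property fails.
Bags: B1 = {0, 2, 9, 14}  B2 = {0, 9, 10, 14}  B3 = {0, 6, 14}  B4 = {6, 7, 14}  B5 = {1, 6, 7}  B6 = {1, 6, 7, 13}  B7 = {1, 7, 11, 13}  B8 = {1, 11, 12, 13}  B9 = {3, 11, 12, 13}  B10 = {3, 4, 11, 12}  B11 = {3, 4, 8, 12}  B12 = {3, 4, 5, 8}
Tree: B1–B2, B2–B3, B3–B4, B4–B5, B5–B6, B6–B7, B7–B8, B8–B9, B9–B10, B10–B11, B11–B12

No — edge (10,6) lies in no bag.

A tree decomposition must satisfy three properties: every vertex lies in some bag; for every edge, both endpoints lie together in some bag; and for every vertex, the bags containing it form a connected subtree. Here edge (10,6) lies in no bag, so the decomposition is invalid.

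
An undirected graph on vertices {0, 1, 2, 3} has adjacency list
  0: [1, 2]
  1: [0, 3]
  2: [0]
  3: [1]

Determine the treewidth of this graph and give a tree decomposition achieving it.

The largest bag has 2 vertices, giving width 1; this decomposition certifies tw(G) ≤ 1. G has an edge, so its treewidth is at least 1. The upper and lower bounds meet at 1, so that is the treewidth.

Treewidth 1.
Bags: B1 = {0, 2}  B2 = {0, 1}  B3 = {1, 3}
Tree: B1–B2, B2–B3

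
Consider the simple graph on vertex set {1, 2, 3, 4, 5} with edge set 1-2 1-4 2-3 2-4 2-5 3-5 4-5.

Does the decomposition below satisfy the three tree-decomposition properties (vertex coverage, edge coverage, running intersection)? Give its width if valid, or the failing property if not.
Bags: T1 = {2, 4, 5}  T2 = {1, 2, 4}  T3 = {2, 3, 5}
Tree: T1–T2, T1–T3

Vertex coverage: the bags together contain {1, 2, 3, 4, 5}, the full vertex set. Edge coverage: each edge of G has both endpoints in at least one bag. Running intersection: for every vertex, the bags containing it form a connected subtree. All three properties hold, so this is a valid tree decomposition of width max|bag| − 1 = 2, and hence tw(G) ≤ 2.

Yes; width 2.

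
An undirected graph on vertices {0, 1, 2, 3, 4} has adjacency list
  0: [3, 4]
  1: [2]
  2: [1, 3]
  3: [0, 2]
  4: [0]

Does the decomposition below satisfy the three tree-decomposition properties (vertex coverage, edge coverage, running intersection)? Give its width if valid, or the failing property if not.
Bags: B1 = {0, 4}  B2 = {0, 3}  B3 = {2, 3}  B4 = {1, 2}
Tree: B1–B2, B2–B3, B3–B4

Every vertex of G appears in some bag (union = {0, 1, 2, 3, 4}); every edge is covered by a bag; and for each vertex v the set of bags containing v is connected in the bag tree. The decomposition is therefore valid. The largest bag has 2 vertices, so the width is 1.

Yes; width 1.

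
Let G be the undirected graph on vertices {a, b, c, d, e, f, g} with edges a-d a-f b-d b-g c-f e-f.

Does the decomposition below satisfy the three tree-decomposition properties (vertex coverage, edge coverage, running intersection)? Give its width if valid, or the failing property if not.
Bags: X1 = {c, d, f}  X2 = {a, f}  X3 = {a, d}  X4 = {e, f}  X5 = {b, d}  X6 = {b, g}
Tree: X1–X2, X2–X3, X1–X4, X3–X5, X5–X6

No — bags containing vertex d are not connected in the tree.

A tree decomposition must satisfy three properties: every vertex lies in some bag; for every edge, both endpoints lie together in some bag; and for every vertex, the bags containing it form a connected subtree. Here bags containing vertex d are not connected in the tree, so the decomposition is invalid.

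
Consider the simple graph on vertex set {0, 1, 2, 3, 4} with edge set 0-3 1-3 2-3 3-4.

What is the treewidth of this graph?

1

A width-1 tree decomposition is:
Bags: B1 = {1, 3}  B2 = {2, 3}  B3 = {3, 4}  B4 = {0, 3}
Tree: B1–B2, B2–B3, B1–B4
Every bag has size at most 2, so the width is 2 − 1 = 1 and tw(G) ≤ 1. G has an edge, so its treewidth is at least 1. The upper and lower bounds meet at 1, so that is the treewidth.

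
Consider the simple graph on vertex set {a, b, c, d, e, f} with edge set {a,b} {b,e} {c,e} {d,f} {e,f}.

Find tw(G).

A width-1 tree decomposition is:
Bags: B1 = {e, f}  B2 = {b, e}  B3 = {a, b}  B4 = {d, f}  B5 = {c, e}
Tree: B1–B2, B2–B3, B1–B4, B2–B5
Every bag has size at most 2, so the width is 2 − 1 = 1 and tw(G) ≤ 1. G has an edge, so its treewidth is at least 1. Combining the bounds, tw(G) = 1.

1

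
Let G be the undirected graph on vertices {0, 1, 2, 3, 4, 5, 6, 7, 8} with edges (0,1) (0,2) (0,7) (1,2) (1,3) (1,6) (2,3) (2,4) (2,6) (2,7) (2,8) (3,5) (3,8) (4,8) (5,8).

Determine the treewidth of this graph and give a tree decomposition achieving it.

Treewidth 2.
Bags: B1 = {1, 2, 3}  B2 = {2, 3, 8}  B3 = {1, 2, 6}  B4 = {0, 1, 2}  B5 = {3, 5, 8}  B6 = {0, 2, 7}  B7 = {2, 4, 8}
Tree: B1–B2, B1–B3, B1–B4, B2–B5, B4–B6, B2–B7

Every bag has size at most 3, so the width is 3 − 1 = 2 and tw(G) ≤ 2. On the other hand G contains the 3-clique {2, 3, 8}. A clique must lie in a single bag of any decomposition, so no decomposition can have width below 2. Therefore the treewidth is 2.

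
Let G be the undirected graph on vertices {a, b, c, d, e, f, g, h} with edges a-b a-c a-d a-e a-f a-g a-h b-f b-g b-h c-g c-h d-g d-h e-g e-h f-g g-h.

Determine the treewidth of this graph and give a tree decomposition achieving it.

The largest bag has 4 vertices, giving width 3; this decomposition certifies tw(G) ≤ 3. Conversely, {a, d, g, h} is a clique of size 4, and the vertices of any clique must share a bag in every tree decomposition; so some bag has ≥ 4 vertices and tw(G) ≥ 3. Therefore the treewidth is 3.

Treewidth 3.
One such decomposition:
Bags: B1 = {a, b, g, h}  B2 = {a, e, g, h}  B3 = {a, d, g, h}  B4 = {a, c, g, h}  B5 = {a, b, f, g}
Tree: B1–B2, B1–B3, B3–B4, B1–B5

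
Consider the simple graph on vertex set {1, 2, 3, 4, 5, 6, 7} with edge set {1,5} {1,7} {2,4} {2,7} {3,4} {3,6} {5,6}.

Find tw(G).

A width-2 tree decomposition is:
Bags: B1 = {2, 3, 4}  B2 = {2, 3, 7}  B3 = {1, 3, 7}  B4 = {1, 3, 5}  B5 = {3, 5, 6}
Tree: B1–B2, B2–B3, B3–B4, B4–B5
Every bag has size at most 3, so the width is 3 − 1 = 2 and tw(G) ≤ 2. The edges 3–4–2–7–1–5–6–3 form a cycle, so G is not a tree and its treewidth is at least 2. The upper and lower bounds meet at 2, so that is the treewidth.

2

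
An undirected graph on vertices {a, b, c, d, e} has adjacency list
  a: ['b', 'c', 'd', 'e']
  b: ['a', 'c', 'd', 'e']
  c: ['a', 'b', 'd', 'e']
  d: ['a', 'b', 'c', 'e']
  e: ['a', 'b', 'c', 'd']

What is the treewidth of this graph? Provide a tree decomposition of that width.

A single bag containing all 5 vertices is trivially a valid decomposition of width 4. For the lower bound, the 5 vertices {a, b, c, d, e} are pairwise adjacent, and any tree decomposition puts a clique entirely inside one bag — forcing width ≥ 4. Combining the bounds, tw(G) = 4.

Treewidth 4.
One such decomposition:
Bags: B1 = {a, b, c, d, e}
Tree: (single bag)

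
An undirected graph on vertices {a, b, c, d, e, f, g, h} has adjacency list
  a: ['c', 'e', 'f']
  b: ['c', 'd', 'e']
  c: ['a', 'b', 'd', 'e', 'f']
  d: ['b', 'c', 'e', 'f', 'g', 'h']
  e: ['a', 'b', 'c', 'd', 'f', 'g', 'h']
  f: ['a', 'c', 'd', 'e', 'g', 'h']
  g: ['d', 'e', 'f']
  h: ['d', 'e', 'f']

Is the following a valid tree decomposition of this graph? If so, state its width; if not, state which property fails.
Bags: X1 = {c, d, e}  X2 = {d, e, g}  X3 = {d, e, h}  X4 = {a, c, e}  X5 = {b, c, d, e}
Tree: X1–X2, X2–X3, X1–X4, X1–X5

A tree decomposition must satisfy three properties: every vertex lies in some bag; for every edge, both endpoints lie together in some bag; and for every vertex, the bags containing it form a connected subtree. Here vertex f appears in no bag, so the decomposition is invalid.

No — vertex f appears in no bag.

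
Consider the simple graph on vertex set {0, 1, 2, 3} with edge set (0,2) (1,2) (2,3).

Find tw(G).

1

A width-1 tree decomposition is:
Bags: B1 = {1, 2}  B2 = {2, 3}  B3 = {0, 2}
Tree: B1–B2, B2–B3
Every bag has size at most 2, so the width is 2 − 1 = 1 and tw(G) ≤ 1. G has an edge, so its treewidth is at least 1. Therefore the treewidth is 1.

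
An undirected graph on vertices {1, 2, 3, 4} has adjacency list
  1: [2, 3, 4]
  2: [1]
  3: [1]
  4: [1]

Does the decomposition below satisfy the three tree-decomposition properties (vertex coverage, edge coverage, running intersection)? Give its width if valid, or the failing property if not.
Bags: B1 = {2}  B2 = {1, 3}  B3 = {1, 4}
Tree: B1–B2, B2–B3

A tree decomposition must satisfy three properties: every vertex lies in some bag; for every edge, both endpoints lie together in some bag; and for every vertex, the bags containing it form a connected subtree. Here edge (1,2) lies in no bag, so the decomposition is invalid.

No — edge (1,2) lies in no bag.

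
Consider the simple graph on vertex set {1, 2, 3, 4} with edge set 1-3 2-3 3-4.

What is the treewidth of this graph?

A width-1 tree decomposition is:
Bags: B1 = {3, 4}  B2 = {2, 3}  B3 = {1, 3}
Tree: B1–B2, B1–B3
Every bag has size at most 2, so the width is 2 − 1 = 1 and tw(G) ≤ 1. G has an edge, so its treewidth is at least 1. Combining the bounds, tw(G) = 1.

1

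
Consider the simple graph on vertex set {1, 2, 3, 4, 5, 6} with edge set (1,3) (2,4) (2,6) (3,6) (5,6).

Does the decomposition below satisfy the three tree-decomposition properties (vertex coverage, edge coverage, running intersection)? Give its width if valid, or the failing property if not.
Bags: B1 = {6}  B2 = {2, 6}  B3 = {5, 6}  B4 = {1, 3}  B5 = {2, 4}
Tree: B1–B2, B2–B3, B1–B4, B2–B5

A tree decomposition must satisfy three properties: every vertex lies in some bag; for every edge, both endpoints lie together in some bag; and for every vertex, the bags containing it form a connected subtree. Here edge (3,6) lies in no bag, so the decomposition is invalid.

No — edge (3,6) lies in no bag.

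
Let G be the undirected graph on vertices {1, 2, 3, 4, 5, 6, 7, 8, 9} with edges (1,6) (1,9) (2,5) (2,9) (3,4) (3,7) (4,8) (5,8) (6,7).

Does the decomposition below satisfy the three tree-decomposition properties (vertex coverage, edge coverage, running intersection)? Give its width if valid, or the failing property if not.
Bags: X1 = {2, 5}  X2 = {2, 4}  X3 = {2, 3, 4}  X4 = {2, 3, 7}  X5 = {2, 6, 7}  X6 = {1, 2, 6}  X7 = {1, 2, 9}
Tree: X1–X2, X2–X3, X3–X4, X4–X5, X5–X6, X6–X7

A tree decomposition must satisfy three properties: every vertex lies in some bag; for every edge, both endpoints lie together in some bag; and for every vertex, the bags containing it form a connected subtree. Here vertex 8 appears in no bag, so the decomposition is invalid.

No — vertex 8 appears in no bag.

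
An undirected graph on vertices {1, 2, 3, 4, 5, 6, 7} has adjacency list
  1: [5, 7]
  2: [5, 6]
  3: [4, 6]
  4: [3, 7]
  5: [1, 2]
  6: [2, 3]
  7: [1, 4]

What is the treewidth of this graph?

2

A width-2 tree decomposition is:
Bags: B1 = {1, 2, 5}  B2 = {1, 2, 7}  B3 = {2, 4, 7}  B4 = {2, 3, 4}  B5 = {2, 3, 6}
Tree: B1–B2, B2–B3, B3–B4, B4–B5
The largest bag has 3 vertices, giving width 2; this decomposition certifies tw(G) ≤ 2. For the lower bound, G contains the cycle 2–5–1–7–4–3–6–2, so G is not a forest; only forests have treewidth ≤ 1, hence tw(G) ≥ 2. The upper and lower bounds meet at 2, so that is the treewidth.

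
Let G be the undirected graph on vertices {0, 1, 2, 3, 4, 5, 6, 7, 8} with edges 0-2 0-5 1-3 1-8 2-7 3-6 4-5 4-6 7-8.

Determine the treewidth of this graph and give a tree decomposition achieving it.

Treewidth 2.
Bags: B1 = {1, 7, 8}  B2 = {1, 2, 7}  B3 = {0, 1, 2}  B4 = {0, 1, 5}  B5 = {1, 4, 5}  B6 = {1, 4, 6}  B7 = {1, 3, 6}
Tree: B1–B2, B2–B3, B3–B4, B4–B5, B5–B6, B6–B7

Every bag has size at most 3, so the width is 3 − 1 = 2 and tw(G) ≤ 2. For the lower bound, G contains the cycle 1–8–7–2–0–5–4–6–3–1, so G is not a forest; only forests have treewidth ≤ 1, hence tw(G) ≥ 2. Combining the bounds, tw(G) = 2.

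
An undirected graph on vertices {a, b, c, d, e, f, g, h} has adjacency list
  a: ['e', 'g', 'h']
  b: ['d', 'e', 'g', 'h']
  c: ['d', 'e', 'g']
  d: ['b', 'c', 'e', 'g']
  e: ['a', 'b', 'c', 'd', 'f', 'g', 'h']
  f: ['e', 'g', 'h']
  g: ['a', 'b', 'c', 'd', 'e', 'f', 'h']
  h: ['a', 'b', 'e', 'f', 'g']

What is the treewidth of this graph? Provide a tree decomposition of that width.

Every bag has size at most 4, so the width is 4 − 1 = 3 and tw(G) ≤ 3. Conversely, {c, d, e, g} is a clique of size 4, and the vertices of any clique must share a bag in every tree decomposition; so some bag has ≥ 4 vertices and tw(G) ≥ 3. Hence tw(G) = 3 exactly.

Treewidth 3.
One such decomposition:
Bags: B1 = {b, e, g, h}  B2 = {a, e, g, h}  B3 = {b, d, e, g}  B4 = {c, d, e, g}  B5 = {e, f, g, h}
Tree: B1–B2, B1–B3, B3–B4, B1–B5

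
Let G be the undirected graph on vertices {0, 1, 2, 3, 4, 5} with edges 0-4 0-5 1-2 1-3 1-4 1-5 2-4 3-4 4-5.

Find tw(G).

2

A width-2 tree decomposition is:
Bags: B1 = {1, 4, 5}  B2 = {0, 4, 5}  B3 = {1, 3, 4}  B4 = {1, 2, 4}
Tree: B1–B2, B1–B3, B1–B4
Each bag holds 3 vertices, so the decomposition has width 2, which upper-bounds the treewidth. For the lower bound, the 3 vertices {0, 4, 5} are pairwise adjacent, and any tree decomposition puts a clique entirely inside one bag — forcing width ≥ 2. The upper and lower bounds meet at 2, so that is the treewidth.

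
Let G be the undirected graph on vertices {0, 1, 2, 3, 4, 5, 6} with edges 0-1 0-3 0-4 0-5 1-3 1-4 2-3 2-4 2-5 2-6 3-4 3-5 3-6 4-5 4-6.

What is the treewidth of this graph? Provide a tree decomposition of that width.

Treewidth 3.
One such decomposition:
Bags: B1 = {0, 1, 3, 4}  B2 = {0, 3, 4, 5}  B3 = {2, 3, 4, 5}  B4 = {2, 3, 4, 6}
Tree: B1–B2, B2–B3, B3–B4

Every bag has size at most 4, so the width is 4 − 1 = 3 and tw(G) ≤ 3. On the other hand G contains the 4-clique {0, 1, 3, 4}. A clique must lie in a single bag of any decomposition, so no decomposition can have width below 3. Therefore the treewidth is 3.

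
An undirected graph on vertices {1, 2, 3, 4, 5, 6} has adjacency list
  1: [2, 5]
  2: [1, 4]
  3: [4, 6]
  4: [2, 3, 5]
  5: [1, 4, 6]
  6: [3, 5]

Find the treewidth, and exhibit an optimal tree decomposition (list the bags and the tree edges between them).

Every bag has size at most 3, so the width is 3 − 1 = 2 and tw(G) ≤ 2. The edges 2–1–5–4–2 form a cycle, so G is not a tree and its treewidth is at least 2. Hence tw(G) = 2 exactly.

Treewidth 2.
Bags: B1 = {1, 2, 4}  B2 = {1, 4, 5}  B3 = {3, 4, 5}  B4 = {3, 5, 6}
Tree: B1–B2, B2–B3, B3–B4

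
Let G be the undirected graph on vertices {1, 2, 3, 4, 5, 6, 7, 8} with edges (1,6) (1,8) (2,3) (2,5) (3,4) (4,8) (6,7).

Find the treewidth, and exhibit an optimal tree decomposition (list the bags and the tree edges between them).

Treewidth 1.
One such decomposition:
Bags: B1 = {2, 5}  B2 = {2, 3}  B3 = {3, 4}  B4 = {4, 8}  B5 = {1, 8}  B6 = {1, 6}  B7 = {6, 7}
Tree: B1–B2, B2–B3, B3–B4, B4–B5, B5–B6, B6–B7

Each bag holds 2 vertices, so the decomposition has width 1, which upper-bounds the treewidth. Since G has at least one edge (e.g. 5–2), it is not an edgeless graph, so tw(G) ≥ 1. Hence tw(G) = 1 exactly.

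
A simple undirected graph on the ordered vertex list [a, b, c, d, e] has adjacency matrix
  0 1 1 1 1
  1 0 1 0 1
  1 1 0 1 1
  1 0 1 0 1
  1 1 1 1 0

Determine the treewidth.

3

A width-3 tree decomposition is:
Bags: B1 = {a, b, c, e}  B2 = {a, c, d, e}
Tree: B1–B2
Each bag holds 4 vertices, so the decomposition has width 3, which upper-bounds the treewidth. On the other hand G contains the 4-clique {a, c, d, e}. A clique must lie in a single bag of any decomposition, so no decomposition can have width below 3. Therefore the treewidth is 3.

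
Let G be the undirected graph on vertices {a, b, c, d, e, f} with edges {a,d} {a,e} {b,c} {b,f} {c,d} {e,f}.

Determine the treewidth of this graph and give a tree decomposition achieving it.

Treewidth 2.
One optimal decomposition is:
Bags: B1 = {b, e, f}  B2 = {a, b, e}  B3 = {a, b, d}  B4 = {b, c, d}
Tree: B1–B2, B2–B3, B3–B4

Each bag holds 3 vertices, so the decomposition has width 2, which upper-bounds the treewidth. For the lower bound, G contains the cycle b–f–e–a–d–c–b, so G is not a forest; only forests have treewidth ≤ 1, hence tw(G) ≥ 2. Therefore the treewidth is 2.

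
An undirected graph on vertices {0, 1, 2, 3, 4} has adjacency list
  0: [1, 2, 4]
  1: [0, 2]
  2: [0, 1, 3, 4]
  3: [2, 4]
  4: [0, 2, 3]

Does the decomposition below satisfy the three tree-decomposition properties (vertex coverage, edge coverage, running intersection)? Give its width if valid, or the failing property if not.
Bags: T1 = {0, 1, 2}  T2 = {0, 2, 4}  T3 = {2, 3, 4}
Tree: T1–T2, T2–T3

Yes; width 2.

Checking the three conditions: (i) the bags cover all of {0, 1, 2, 3, 4}; (ii) for each edge, some bag contains both endpoints; (iii) the bags containing any fixed vertex form a subtree. All hold, so the decomposition is valid with width 3 − 1 = 2.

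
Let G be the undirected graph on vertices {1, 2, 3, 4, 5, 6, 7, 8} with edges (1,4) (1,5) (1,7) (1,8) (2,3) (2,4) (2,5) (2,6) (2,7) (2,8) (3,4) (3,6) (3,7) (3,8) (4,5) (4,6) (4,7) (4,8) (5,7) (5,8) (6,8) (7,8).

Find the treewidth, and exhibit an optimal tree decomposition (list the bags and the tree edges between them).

Every bag has size at most 5, so the width is 5 − 1 = 4 and tw(G) ≤ 4. For the lower bound, the 5 vertices {1, 4, 5, 7, 8} are pairwise adjacent, and any tree decomposition puts a clique entirely inside one bag — forcing width ≥ 4. Hence tw(G) = 4 exactly.

Treewidth 4.
Bags: B1 = {2, 3, 4, 7, 8}  B2 = {2, 4, 5, 7, 8}  B3 = {1, 4, 5, 7, 8}  B4 = {2, 3, 4, 6, 8}
Tree: B1–B2, B2–B3, B1–B4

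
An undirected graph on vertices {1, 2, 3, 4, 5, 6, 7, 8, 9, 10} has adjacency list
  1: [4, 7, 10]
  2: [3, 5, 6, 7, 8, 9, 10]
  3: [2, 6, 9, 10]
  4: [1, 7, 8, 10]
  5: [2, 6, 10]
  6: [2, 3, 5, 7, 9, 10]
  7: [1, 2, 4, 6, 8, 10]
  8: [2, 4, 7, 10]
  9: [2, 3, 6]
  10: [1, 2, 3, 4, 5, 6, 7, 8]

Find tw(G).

3

A width-3 tree decomposition is:
Bags: B1 = {2, 7, 8, 10}  B2 = {4, 7, 8, 10}  B3 = {2, 6, 7, 10}  B4 = {2, 3, 6, 10}  B5 = {2, 3, 6, 9}  B6 = {1, 4, 7, 10}  B7 = {2, 5, 6, 10}
Tree: B1–B2, B1–B3, B3–B4, B4–B5, B2–B6, B3–B7
The largest bag has 4 vertices, giving width 3; this decomposition certifies tw(G) ≤ 3. On the other hand G contains the 4-clique {2, 3, 6, 9}. A clique must lie in a single bag of any decomposition, so no decomposition can have width below 3. The upper and lower bounds meet at 3, so that is the treewidth.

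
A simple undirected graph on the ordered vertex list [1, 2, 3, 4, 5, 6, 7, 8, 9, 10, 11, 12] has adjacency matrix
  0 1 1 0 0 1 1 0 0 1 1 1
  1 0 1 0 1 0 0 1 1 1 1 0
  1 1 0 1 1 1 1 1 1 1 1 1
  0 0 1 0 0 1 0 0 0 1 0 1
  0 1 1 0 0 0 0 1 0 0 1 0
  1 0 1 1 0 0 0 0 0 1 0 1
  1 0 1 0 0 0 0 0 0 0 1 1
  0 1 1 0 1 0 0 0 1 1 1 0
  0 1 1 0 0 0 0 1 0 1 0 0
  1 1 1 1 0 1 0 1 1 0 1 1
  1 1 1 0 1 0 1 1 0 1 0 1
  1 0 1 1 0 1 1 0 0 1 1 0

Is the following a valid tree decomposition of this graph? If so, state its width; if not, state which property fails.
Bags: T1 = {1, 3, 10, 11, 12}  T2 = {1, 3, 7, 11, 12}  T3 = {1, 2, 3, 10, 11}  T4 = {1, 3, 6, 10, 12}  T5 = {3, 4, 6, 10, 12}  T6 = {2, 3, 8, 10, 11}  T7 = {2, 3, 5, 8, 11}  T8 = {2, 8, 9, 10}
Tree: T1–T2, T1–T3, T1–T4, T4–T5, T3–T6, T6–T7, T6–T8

No — edge (3,9) lies in no bag.

A tree decomposition must satisfy three properties: every vertex lies in some bag; for every edge, both endpoints lie together in some bag; and for every vertex, the bags containing it form a connected subtree. Here edge (3,9) lies in no bag, so the decomposition is invalid.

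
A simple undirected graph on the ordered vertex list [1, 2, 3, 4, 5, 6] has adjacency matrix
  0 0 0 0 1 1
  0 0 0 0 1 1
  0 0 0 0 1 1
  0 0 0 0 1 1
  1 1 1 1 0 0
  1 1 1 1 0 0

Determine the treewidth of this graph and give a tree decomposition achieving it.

Treewidth 2.
One optimal decomposition is:
Bags: B1 = {2, 5, 6}  B2 = {3, 5, 6}  B3 = {1, 5, 6}  B4 = {4, 5, 6}
Tree: B1–B2, B2–B3, B3–B4

Every bag has size at most 3, so the width is 3 − 1 = 2 and tw(G) ≤ 2. For the lower bound, G contains the cycle 6–2–5–3–6, so G is not a forest; only forests have treewidth ≤ 1, hence tw(G) ≥ 2. Therefore the treewidth is 2.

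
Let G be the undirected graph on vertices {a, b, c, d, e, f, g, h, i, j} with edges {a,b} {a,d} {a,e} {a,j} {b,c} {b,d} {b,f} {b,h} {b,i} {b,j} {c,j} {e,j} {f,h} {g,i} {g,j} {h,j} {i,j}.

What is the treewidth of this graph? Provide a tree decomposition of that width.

The largest bag has 3 vertices, giving width 2; this decomposition certifies tw(G) ≤ 2. Conversely, {g, i, j} is a clique of size 3, and the vertices of any clique must share a bag in every tree decomposition; so some bag has ≥ 3 vertices and tw(G) ≥ 2. Therefore the treewidth is 2.

Treewidth 2.
One optimal decomposition is:
Bags: B1 = {a, b, j}  B2 = {a, b, d}  B3 = {b, c, j}  B4 = {b, h, j}  B5 = {b, i, j}  B6 = {a, e, j}  B7 = {g, i, j}  B8 = {b, f, h}
Tree: B1–B2, B1–B3, B3–B4, B3–B5, B1–B6, B5–B7, B4–B8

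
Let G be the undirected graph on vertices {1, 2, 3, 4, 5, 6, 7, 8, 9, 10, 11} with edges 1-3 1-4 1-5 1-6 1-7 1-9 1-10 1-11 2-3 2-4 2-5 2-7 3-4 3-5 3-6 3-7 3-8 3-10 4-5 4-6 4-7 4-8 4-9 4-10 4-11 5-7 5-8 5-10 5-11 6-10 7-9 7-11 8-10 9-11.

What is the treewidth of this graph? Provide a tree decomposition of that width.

Treewidth 4.
One such decomposition:
Bags: B1 = {1, 3, 4, 5, 7}  B2 = {1, 4, 5, 7, 11}  B3 = {2, 3, 4, 5, 7}  B4 = {1, 3, 4, 5, 10}  B5 = {3, 4, 5, 8, 10}  B6 = {1, 3, 4, 6, 10}  B7 = {1, 4, 7, 9, 11}
Tree: B1–B2, B1–B3, B1–B4, B4–B5, B4–B6, B2–B7

The largest bag has 5 vertices, giving width 4; this decomposition certifies tw(G) ≤ 4. Conversely, {3, 4, 5, 8, 10} is a clique of size 5, and the vertices of any clique must share a bag in every tree decomposition; so some bag has ≥ 5 vertices and tw(G) ≥ 4. The upper and lower bounds meet at 4, so that is the treewidth.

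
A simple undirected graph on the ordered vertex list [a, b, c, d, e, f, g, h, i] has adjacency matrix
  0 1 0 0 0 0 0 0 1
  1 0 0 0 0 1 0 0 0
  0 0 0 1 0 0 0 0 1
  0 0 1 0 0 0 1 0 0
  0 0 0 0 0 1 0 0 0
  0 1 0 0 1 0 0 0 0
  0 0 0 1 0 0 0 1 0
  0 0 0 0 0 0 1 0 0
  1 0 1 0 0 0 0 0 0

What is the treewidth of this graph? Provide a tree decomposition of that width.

Treewidth 1.
One optimal decomposition is:
Bags: B1 = {g, h}  B2 = {d, g}  B3 = {c, d}  B4 = {c, i}  B5 = {a, i}  B6 = {a, b}  B7 = {b, f}  B8 = {e, f}
Tree: B1–B2, B2–B3, B3–B4, B4–B5, B5–B6, B6–B7, B7–B8

The largest bag has 2 vertices, giving width 1; this decomposition certifies tw(G) ≤ 1. Any graph with an edge has treewidth ≥ 1, and G has the edge h–g. Combining the bounds, tw(G) = 1.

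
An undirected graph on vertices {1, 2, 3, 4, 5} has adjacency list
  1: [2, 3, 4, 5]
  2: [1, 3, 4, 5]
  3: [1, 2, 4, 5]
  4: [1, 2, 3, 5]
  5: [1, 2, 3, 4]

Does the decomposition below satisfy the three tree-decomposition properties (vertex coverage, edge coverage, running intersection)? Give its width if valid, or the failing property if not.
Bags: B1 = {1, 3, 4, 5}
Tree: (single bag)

A tree decomposition must satisfy three properties: every vertex lies in some bag; for every edge, both endpoints lie together in some bag; and for every vertex, the bags containing it form a connected subtree. Here vertex 2 appears in no bag, so the decomposition is invalid.

No — vertex 2 appears in no bag.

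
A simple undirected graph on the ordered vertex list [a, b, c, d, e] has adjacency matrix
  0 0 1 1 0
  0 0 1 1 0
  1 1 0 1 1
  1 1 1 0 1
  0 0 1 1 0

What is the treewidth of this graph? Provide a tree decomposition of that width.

Treewidth 2.
One such decomposition:
Bags: B1 = {a, c, d}  B2 = {b, c, d}  B3 = {c, d, e}
Tree: B1–B2, B1–B3

Each bag holds 3 vertices, so the decomposition has width 2, which upper-bounds the treewidth. For the lower bound, the 3 vertices {c, d, e} are pairwise adjacent, and any tree decomposition puts a clique entirely inside one bag — forcing width ≥ 2. Combining the bounds, tw(G) = 2.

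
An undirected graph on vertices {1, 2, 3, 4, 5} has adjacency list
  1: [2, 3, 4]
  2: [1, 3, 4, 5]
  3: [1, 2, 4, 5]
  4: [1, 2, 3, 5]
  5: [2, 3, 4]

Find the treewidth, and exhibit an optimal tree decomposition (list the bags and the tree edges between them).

The largest bag has 4 vertices, giving width 3; this decomposition certifies tw(G) ≤ 3. For the lower bound, the 4 vertices {1, 2, 3, 4} are pairwise adjacent, and any tree decomposition puts a clique entirely inside one bag — forcing width ≥ 3. Combining the bounds, tw(G) = 3.

Treewidth 3.
One such decomposition:
Bags: B1 = {1, 2, 3, 4}  B2 = {2, 3, 4, 5}
Tree: B1–B2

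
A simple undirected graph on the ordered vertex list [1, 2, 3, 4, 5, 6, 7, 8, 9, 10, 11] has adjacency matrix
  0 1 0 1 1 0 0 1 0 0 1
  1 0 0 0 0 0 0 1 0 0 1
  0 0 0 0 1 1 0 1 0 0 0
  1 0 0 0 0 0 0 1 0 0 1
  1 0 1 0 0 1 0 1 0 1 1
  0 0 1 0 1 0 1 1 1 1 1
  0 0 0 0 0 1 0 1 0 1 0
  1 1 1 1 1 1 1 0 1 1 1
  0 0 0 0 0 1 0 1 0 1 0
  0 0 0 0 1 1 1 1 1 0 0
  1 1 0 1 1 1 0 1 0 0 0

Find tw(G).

A width-3 tree decomposition is:
Bags: B1 = {5, 6, 8, 11}  B2 = {5, 6, 8, 10}  B3 = {1, 5, 8, 11}  B4 = {1, 2, 8, 11}  B5 = {6, 7, 8, 10}  B6 = {1, 4, 8, 11}  B7 = {6, 8, 9, 10}  B8 = {3, 5, 6, 8}
Tree: B1–B2, B1–B3, B3–B4, B2–B5, B3–B6, B5–B7, B1–B8
The largest bag has 4 vertices, giving width 3; this decomposition certifies tw(G) ≤ 3. On the other hand G contains the 4-clique {1, 2, 8, 11}. A clique must lie in a single bag of any decomposition, so no decomposition can have width below 3. Combining the bounds, tw(G) = 3.

3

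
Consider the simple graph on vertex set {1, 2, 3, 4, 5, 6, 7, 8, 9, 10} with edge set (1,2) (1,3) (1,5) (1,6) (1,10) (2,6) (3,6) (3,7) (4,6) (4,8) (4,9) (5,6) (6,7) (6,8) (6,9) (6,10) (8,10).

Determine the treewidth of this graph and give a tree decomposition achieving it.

Each bag holds 3 vertices, so the decomposition has width 2, which upper-bounds the treewidth. For the lower bound, the 3 vertices {1, 3, 6} are pairwise adjacent, and any tree decomposition puts a clique entirely inside one bag — forcing width ≥ 2. Therefore the treewidth is 2.

Treewidth 2.
Bags: B1 = {1, 6, 10}  B2 = {1, 5, 6}  B3 = {6, 8, 10}  B4 = {1, 2, 6}  B5 = {4, 6, 8}  B6 = {1, 3, 6}  B7 = {4, 6, 9}  B8 = {3, 6, 7}
Tree: B1–B2, B1–B3, B1–B4, B3–B5, B2–B6, B5–B7, B6–B8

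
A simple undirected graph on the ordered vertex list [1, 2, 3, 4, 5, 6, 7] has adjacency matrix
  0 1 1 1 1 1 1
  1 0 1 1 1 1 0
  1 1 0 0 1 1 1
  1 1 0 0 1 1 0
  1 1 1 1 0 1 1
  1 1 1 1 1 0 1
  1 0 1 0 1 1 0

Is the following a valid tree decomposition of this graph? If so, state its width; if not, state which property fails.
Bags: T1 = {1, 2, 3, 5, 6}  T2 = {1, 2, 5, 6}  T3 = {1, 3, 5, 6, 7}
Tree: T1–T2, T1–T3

A tree decomposition must satisfy three properties: every vertex lies in some bag; for every edge, both endpoints lie together in some bag; and for every vertex, the bags containing it form a connected subtree. Here vertex 4 appears in no bag, so the decomposition is invalid.

No — vertex 4 appears in no bag.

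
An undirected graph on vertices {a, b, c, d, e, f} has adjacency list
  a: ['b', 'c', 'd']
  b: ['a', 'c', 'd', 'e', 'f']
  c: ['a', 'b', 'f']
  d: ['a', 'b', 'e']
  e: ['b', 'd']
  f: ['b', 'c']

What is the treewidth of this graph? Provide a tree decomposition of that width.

Each bag holds 3 vertices, so the decomposition has width 2, which upper-bounds the treewidth. For the lower bound, the 3 vertices {b, d, e} are pairwise adjacent, and any tree decomposition puts a clique entirely inside one bag — forcing width ≥ 2. Combining the bounds, tw(G) = 2.

Treewidth 2.
One such decomposition:
Bags: B1 = {a, b, c}  B2 = {a, b, d}  B3 = {b, d, e}  B4 = {b, c, f}
Tree: B1–B2, B2–B3, B1–B4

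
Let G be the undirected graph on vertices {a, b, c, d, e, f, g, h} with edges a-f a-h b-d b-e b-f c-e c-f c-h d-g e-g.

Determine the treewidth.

2

A width-2 tree decomposition is:
Bags: B1 = {a, f, h}  B2 = {c, f, h}  B3 = {b, c, f}  B4 = {b, c, e}  B5 = {b, d, e}  B6 = {d, e, g}
Tree: B1–B2, B2–B3, B3–B4, B4–B5, B5–B6
The largest bag has 3 vertices, giving width 2; this decomposition certifies tw(G) ≤ 2. The edges a–h–c–f–a form a cycle, so G is not a tree and its treewidth is at least 2. Combining the bounds, tw(G) = 2.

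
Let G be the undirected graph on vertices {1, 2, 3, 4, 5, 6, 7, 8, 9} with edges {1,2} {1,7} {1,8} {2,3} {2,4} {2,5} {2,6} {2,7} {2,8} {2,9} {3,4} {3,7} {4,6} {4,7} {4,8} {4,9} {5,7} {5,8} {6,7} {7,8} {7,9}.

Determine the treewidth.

A width-3 tree decomposition is:
Bags: B1 = {2, 5, 7, 8}  B2 = {2, 4, 7, 8}  B3 = {1, 2, 7, 8}  B4 = {2, 4, 6, 7}  B5 = {2, 4, 7, 9}  B6 = {2, 3, 4, 7}
Tree: B1–B2, B2–B3, B2–B4, B2–B5, B4–B6
The largest bag has 4 vertices, giving width 3; this decomposition certifies tw(G) ≤ 3. For the lower bound, the 4 vertices {1, 2, 7, 8} are pairwise adjacent, and any tree decomposition puts a clique entirely inside one bag — forcing width ≥ 3. The upper and lower bounds meet at 3, so that is the treewidth.

3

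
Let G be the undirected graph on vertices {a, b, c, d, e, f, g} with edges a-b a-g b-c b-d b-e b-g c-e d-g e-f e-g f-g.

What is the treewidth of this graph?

A width-2 tree decomposition is:
Bags: B1 = {b, e, g}  B2 = {e, f, g}  B3 = {a, b, g}  B4 = {b, d, g}  B5 = {b, c, e}
Tree: B1–B2, B1–B3, B1–B4, B1–B5
Each bag holds 3 vertices, so the decomposition has width 2, which upper-bounds the treewidth. For the lower bound, the 3 vertices {e, f, g} are pairwise adjacent, and any tree decomposition puts a clique entirely inside one bag — forcing width ≥ 2. Therefore the treewidth is 2.

2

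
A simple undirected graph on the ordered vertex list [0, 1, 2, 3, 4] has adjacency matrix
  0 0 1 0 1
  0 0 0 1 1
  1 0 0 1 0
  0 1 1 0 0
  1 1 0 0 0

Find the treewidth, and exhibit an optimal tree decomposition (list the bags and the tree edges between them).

Treewidth 2.
Bags: B1 = {1, 3, 4}  B2 = {2, 3, 4}  B3 = {0, 2, 4}
Tree: B1–B2, B2–B3

Every bag has size at most 3, so the width is 3 − 1 = 2 and tw(G) ≤ 2. For the lower bound, G contains the cycle 4–1–3–2–0–4, so G is not a forest; only forests have treewidth ≤ 1, hence tw(G) ≥ 2. Therefore the treewidth is 2.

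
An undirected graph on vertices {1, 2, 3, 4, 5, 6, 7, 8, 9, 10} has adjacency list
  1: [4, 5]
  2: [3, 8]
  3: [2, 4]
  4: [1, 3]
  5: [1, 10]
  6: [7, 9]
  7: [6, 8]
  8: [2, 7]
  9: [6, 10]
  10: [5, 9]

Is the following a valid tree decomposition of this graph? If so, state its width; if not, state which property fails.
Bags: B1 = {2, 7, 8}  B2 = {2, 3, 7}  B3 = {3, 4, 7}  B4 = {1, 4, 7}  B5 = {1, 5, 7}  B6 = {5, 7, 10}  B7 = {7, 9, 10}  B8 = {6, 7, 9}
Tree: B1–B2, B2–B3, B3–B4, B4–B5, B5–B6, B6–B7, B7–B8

Yes; width 2.

Every vertex of G appears in some bag (union = {1, 2, 3, 4, 5, 6, 7, 8, 9, 10}); every edge is covered by a bag; and for each vertex v the set of bags containing v is connected in the bag tree. The decomposition is therefore valid. The largest bag has 3 vertices, so the width is 2.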